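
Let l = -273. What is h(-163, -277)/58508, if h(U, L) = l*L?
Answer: 75621/58508 ≈ 1.2925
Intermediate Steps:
h(U, L) = -273*L
h(-163, -277)/58508 = -273*(-277)/58508 = 75621*(1/58508) = 75621/58508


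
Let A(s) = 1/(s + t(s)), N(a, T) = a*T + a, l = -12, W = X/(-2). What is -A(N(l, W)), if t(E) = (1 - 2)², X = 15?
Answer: -1/79 ≈ -0.012658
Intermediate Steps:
t(E) = 1 (t(E) = (-1)² = 1)
W = -15/2 (W = 15/(-2) = 15*(-½) = -15/2 ≈ -7.5000)
N(a, T) = a + T*a (N(a, T) = T*a + a = a + T*a)
A(s) = 1/(1 + s) (A(s) = 1/(s + 1) = 1/(1 + s))
-A(N(l, W)) = -1/(1 - 12*(1 - 15/2)) = -1/(1 - 12*(-13/2)) = -1/(1 + 78) = -1/79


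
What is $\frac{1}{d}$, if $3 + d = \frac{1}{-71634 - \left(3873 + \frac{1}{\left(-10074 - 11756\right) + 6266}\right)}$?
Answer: $- \frac{1175190947}{3525588405} \approx -0.33333$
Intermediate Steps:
$d = - \frac{3525588405}{1175190947}$ ($d = -3 + \frac{1}{-71634 - \left(3873 + \frac{1}{\left(-10074 - 11756\right) + 6266}\right)} = -3 + \frac{1}{-71634 - \left(3873 + \frac{1}{-21830 + 6266}\right)} = -3 + \frac{1}{-71634 + \left(-26179 + \left(22306 - \frac{1}{-15564}\right)\right)} = -3 + \frac{1}{-71634 + \left(-26179 + \left(22306 - - \frac{1}{15564}\right)\right)} = -3 + \frac{1}{-71634 + \left(-26179 + \left(22306 + \frac{1}{15564}\right)\right)} = -3 + \frac{1}{-71634 + \left(-26179 + \frac{347170585}{15564}\right)} = -3 + \frac{1}{-71634 - \frac{60279371}{15564}} = -3 + \frac{1}{- \frac{1175190947}{15564}} = -3 - \frac{15564}{1175190947} = - \frac{3525588405}{1175190947} \approx -3.0$)
$\frac{1}{d} = \frac{1}{- \frac{3525588405}{1175190947}} = - \frac{1175190947}{3525588405}$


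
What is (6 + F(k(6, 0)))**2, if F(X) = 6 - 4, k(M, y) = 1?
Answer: 64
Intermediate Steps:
F(X) = 2
(6 + F(k(6, 0)))**2 = (6 + 2)**2 = 8**2 = 64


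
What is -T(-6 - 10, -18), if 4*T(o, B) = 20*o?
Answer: 80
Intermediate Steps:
T(o, B) = 5*o (T(o, B) = (20*o)/4 = 5*o)
-T(-6 - 10, -18) = -5*(-6 - 10) = -5*(-16) = -1*(-80) = 80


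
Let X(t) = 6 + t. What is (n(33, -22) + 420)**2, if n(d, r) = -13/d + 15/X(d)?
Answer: 32463390976/184041 ≈ 1.7639e+5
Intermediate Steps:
n(d, r) = -13/d + 15/(6 + d)
(n(33, -22) + 420)**2 = (2*(-39 + 33)/(33*(6 + 33)) + 420)**2 = (2*(1/33)*(-6)/39 + 420)**2 = (2*(1/33)*(1/39)*(-6) + 420)**2 = (-4/429 + 420)**2 = (180176/429)**2 = 32463390976/184041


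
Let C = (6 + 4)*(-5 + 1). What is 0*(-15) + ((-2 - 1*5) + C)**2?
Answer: 2209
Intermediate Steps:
C = -40 (C = 10*(-4) = -40)
0*(-15) + ((-2 - 1*5) + C)**2 = 0*(-15) + ((-2 - 1*5) - 40)**2 = 0 + ((-2 - 5) - 40)**2 = 0 + (-7 - 40)**2 = 0 + (-47)**2 = 0 + 2209 = 2209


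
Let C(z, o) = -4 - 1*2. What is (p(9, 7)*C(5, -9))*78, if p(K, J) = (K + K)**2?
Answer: -151632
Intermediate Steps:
p(K, J) = 4*K**2 (p(K, J) = (2*K)**2 = 4*K**2)
C(z, o) = -6 (C(z, o) = -4 - 2 = -6)
(p(9, 7)*C(5, -9))*78 = ((4*9**2)*(-6))*78 = ((4*81)*(-6))*78 = (324*(-6))*78 = -1944*78 = -151632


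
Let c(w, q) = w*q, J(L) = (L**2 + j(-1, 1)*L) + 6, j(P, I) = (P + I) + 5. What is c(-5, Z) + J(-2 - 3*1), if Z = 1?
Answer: 1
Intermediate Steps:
j(P, I) = 5 + I + P (j(P, I) = (I + P) + 5 = 5 + I + P)
J(L) = 6 + L**2 + 5*L (J(L) = (L**2 + (5 + 1 - 1)*L) + 6 = (L**2 + 5*L) + 6 = 6 + L**2 + 5*L)
c(w, q) = q*w
c(-5, Z) + J(-2 - 3*1) = 1*(-5) + (6 + (-2 - 3*1)**2 + 5*(-2 - 3*1)) = -5 + (6 + (-2 - 3)**2 + 5*(-2 - 3)) = -5 + (6 + (-5)**2 + 5*(-5)) = -5 + (6 + 25 - 25) = -5 + 6 = 1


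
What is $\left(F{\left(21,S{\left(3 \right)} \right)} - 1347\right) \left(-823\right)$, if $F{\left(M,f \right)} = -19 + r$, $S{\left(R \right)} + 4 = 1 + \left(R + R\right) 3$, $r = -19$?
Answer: $1139855$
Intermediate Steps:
$S{\left(R \right)} = -3 + 6 R$ ($S{\left(R \right)} = -4 + \left(1 + \left(R + R\right) 3\right) = -4 + \left(1 + 2 R 3\right) = -4 + \left(1 + 6 R\right) = -3 + 6 R$)
$F{\left(M,f \right)} = -38$ ($F{\left(M,f \right)} = -19 - 19 = -38$)
$\left(F{\left(21,S{\left(3 \right)} \right)} - 1347\right) \left(-823\right) = \left(-38 - 1347\right) \left(-823\right) = \left(-1385\right) \left(-823\right) = 1139855$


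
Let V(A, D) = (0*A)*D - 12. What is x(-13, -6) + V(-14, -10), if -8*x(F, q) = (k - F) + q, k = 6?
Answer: -109/8 ≈ -13.625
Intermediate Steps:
V(A, D) = -12 (V(A, D) = 0*D - 12 = 0 - 12 = -12)
x(F, q) = -¾ - q/8 + F/8 (x(F, q) = -((6 - F) + q)/8 = -(6 + q - F)/8 = -¾ - q/8 + F/8)
x(-13, -6) + V(-14, -10) = (-¾ - ⅛*(-6) + (⅛)*(-13)) - 12 = (-¾ + ¾ - 13/8) - 12 = -13/8 - 12 = -109/8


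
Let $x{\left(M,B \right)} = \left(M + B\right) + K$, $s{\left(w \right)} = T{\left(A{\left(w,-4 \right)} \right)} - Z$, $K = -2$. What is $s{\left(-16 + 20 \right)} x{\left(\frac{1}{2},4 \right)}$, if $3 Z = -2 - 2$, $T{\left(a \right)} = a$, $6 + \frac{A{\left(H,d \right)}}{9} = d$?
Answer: $- \frac{665}{3} \approx -221.67$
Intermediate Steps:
$A{\left(H,d \right)} = -54 + 9 d$
$Z = - \frac{4}{3}$ ($Z = \frac{-2 - 2}{3} = \frac{1}{3} \left(-4\right) = - \frac{4}{3} \approx -1.3333$)
$s{\left(w \right)} = - \frac{266}{3}$ ($s{\left(w \right)} = \left(-54 + 9 \left(-4\right)\right) - - \frac{4}{3} = \left(-54 - 36\right) + \frac{4}{3} = -90 + \frac{4}{3} = - \frac{266}{3}$)
$x{\left(M,B \right)} = -2 + B + M$ ($x{\left(M,B \right)} = \left(M + B\right) - 2 = \left(B + M\right) - 2 = -2 + B + M$)
$s{\left(-16 + 20 \right)} x{\left(\frac{1}{2},4 \right)} = - \frac{266 \left(-2 + 4 + \frac{1}{2}\right)}{3} = \left(- \frac{266}{3}\right) \frac{5}{2} = - \frac{665}{3}$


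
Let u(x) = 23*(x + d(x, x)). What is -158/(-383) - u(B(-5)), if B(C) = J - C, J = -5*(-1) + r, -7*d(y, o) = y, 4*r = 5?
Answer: -1187003/5362 ≈ -221.37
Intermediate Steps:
r = 5/4 (r = (1/4)*5 = 5/4 ≈ 1.2500)
d(y, o) = -y/7
J = 25/4 (J = -5*(-1) + 5/4 = 5 + 5/4 = 25/4 ≈ 6.2500)
B(C) = 25/4 - C
u(x) = 138*x/7 (u(x) = 23*(x - x/7) = 23*(6*x/7) = 138*x/7)
-158/(-383) - u(B(-5)) = -158/(-383) - 138*(25/4 - 1*(-5))/7 = -158*(-1/383) - 138*(25/4 + 5)/7 = 158/383 - 138*45/(7*4) = 158/383 - 1*3105/14 = 158/383 - 3105/14 = -1187003/5362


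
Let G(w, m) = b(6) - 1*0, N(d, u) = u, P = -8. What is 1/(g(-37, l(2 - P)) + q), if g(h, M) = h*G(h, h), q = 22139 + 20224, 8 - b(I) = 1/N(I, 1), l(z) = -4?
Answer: 1/42104 ≈ 2.3751e-5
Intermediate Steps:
b(I) = 7 (b(I) = 8 - 1/1 = 8 - 1*1 = 8 - 1 = 7)
q = 42363
G(w, m) = 7 (G(w, m) = 7 - 1*0 = 7 + 0 = 7)
g(h, M) = 7*h (g(h, M) = h*7 = 7*h)
1/(g(-37, l(2 - P)) + q) = 1/(7*(-37) + 42363) = 1/(-259 + 42363) = 1/42104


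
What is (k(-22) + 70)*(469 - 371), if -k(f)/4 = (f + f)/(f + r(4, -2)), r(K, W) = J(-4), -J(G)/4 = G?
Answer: 11956/3 ≈ 3985.3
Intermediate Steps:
J(G) = -4*G
r(K, W) = 16 (r(K, W) = -4*(-4) = 16)
k(f) = -8*f/(16 + f) (k(f) = -4*(f + f)/(f + 16) = -4*2*f/(16 + f) = -8*f/(16 + f))
(k(-22) + 70)*(469 - 371) = (-8*(-22)/(16 - 22) + 70)*(469 - 371) = (-8*(-22)/(-6) + 70)*98 = (-8*(-22)*(-⅙) + 70)*98 = (-88/3 + 70)*98 = (122/3)*98 = 11956/3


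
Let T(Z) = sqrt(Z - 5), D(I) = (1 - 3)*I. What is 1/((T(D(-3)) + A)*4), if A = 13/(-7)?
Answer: -7/24 ≈ -0.29167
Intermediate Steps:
A = -13/7 (A = 13*(-1/7) = -13/7 ≈ -1.8571)
D(I) = -2*I
T(Z) = sqrt(-5 + Z)
1/((T(D(-3)) + A)*4) = 1/((sqrt(-5 - 2*(-3)) - 13/7)*4) = 1/((sqrt(-5 + 6) - 13/7)*4) = 1/((sqrt(1) - 13/7)*4) = 1/((1 - 13/7)*4) = 1/(-6/7*4) = 1/(-24/7) = -7/24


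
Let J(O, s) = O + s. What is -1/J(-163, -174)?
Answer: 1/337 ≈ 0.0029674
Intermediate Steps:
-1/J(-163, -174) = -1/(-163 - 174) = -1/(-337) = -1*(-1/337) = 1/337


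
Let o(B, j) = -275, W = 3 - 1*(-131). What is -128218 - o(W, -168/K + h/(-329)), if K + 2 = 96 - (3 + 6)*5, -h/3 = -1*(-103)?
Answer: -127943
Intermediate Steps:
h = -309 (h = -(-3)*(-103) = -3*103 = -309)
K = 49 (K = -2 + (96 - (3 + 6)*5) = -2 + (96 - 9*5) = -2 + (96 - 1*45) = -2 + (96 - 45) = -2 + 51 = 49)
W = 134 (W = 3 + 131 = 134)
-128218 - o(W, -168/K + h/(-329)) = -128218 - 1*(-275) = -128218 + 275 = -127943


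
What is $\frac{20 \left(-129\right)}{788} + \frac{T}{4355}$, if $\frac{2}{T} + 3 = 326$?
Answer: $- \frac{907298531}{277113005} \approx -3.2741$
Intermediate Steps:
$T = \frac{2}{323}$ ($T = \frac{2}{-3 + 326} = \frac{2}{323} \approx 0.006192$)
$\frac{20 \left(-129\right)}{788} + \frac{T}{4355} = \frac{20 \left(-129\right)}{788} + \frac{2}{323 \cdot 4355} = \left(-2580\right) \frac{1}{788} + \frac{2}{323} \cdot \frac{1}{4355} = - \frac{645}{197} + \frac{2}{1406665} = - \frac{907298531}{277113005}$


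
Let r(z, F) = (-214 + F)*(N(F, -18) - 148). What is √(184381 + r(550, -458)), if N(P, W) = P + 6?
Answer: √587581 ≈ 766.54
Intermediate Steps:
N(P, W) = 6 + P
r(z, F) = (-214 + F)*(-142 + F) (r(z, F) = (-214 + F)*((6 + F) - 148) = (-214 + F)*(-142 + F))
√(184381 + r(550, -458)) = √(184381 + (30388 + (-458)² - 356*(-458))) = √(184381 + (30388 + 209764 + 163048)) = √(184381 + 403200) = √587581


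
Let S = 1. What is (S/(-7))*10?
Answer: -10/7 ≈ -1.4286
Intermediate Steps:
(S/(-7))*10 = (1/(-7))*10 = (1*(-1/7))*10 = -1/7*10 = -10/7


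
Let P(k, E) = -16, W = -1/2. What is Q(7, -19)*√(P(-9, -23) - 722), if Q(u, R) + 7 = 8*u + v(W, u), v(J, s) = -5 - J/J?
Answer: 129*I*√82 ≈ 1168.1*I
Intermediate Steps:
W = -½ (W = -1*½ = -½ ≈ -0.50000)
v(J, s) = -6 (v(J, s) = -5 - 1*1 = -5 - 1 = -6)
Q(u, R) = -13 + 8*u (Q(u, R) = -7 + (8*u - 6) = -7 + (-6 + 8*u) = -13 + 8*u)
Q(7, -19)*√(P(-9, -23) - 722) = (-13 + 8*7)*√(-16 - 722) = (-13 + 56)*√(-738) = 43*(3*I*√82) = 129*I*√82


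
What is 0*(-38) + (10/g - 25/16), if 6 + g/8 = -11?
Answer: -445/272 ≈ -1.6360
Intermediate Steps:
g = -136 (g = -48 + 8*(-11) = -48 - 88 = -136)
0*(-38) + (10/g - 25/16) = 0*(-38) + (10/(-136) - 25/16) = 0 + (10*(-1/136) - 25*1/16) = 0 + (-5/68 - 25/16) = 0 - 445/272 = -445/272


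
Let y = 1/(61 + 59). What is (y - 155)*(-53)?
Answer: 985747/120 ≈ 8214.6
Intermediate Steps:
y = 1/120 ≈ 0.0083333
(y - 155)*(-53) = (1/120 - 155)*(-53) = -18599/120*(-53) = 985747/120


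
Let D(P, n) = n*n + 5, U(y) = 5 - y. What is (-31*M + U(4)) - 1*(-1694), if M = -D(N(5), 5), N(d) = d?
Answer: 2625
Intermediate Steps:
D(P, n) = 5 + n² (D(P, n) = n² + 5 = 5 + n²)
M = -30 (M = -(5 + 5²) = -(5 + 25) = -1*30 = -30)
(-31*M + U(4)) - 1*(-1694) = (-31*(-30) + (5 - 1*4)) - 1*(-1694) = (930 + (5 - 4)) + 1694 = (930 + 1) + 1694 = 931 + 1694 = 2625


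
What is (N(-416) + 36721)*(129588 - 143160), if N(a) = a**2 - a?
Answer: -2852739396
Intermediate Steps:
(N(-416) + 36721)*(129588 - 143160) = (-416*(-1 - 416) + 36721)*(129588 - 143160) = (-416*(-417) + 36721)*(-13572) = (173472 + 36721)*(-13572) = 210193*(-13572) = -2852739396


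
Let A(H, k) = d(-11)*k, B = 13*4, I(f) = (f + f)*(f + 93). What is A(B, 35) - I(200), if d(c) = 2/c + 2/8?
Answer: -5156695/44 ≈ -1.1720e+5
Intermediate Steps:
I(f) = 2*f*(93 + f) (I(f) = (2*f)*(93 + f) = 2*f*(93 + f))
d(c) = 1/4 + 2/c (d(c) = 2/c + 2*(1/8) = 2/c + 1/4 = 1/4 + 2/c)
B = 52
A(H, k) = 3*k/44 (A(H, k) = ((1/4)*(8 - 11)/(-11))*k = ((1/4)*(-1/11)*(-3))*k = 3*k/44)
A(B, 35) - I(200) = (3/44)*35 - 2*200*(93 + 200) = 105/44 - 2*200*293 = 105/44 - 1*117200 = 105/44 - 117200 = -5156695/44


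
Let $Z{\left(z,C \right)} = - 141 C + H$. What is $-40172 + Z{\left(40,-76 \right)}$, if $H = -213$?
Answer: $-29669$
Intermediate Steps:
$Z{\left(z,C \right)} = -213 - 141 C$ ($Z{\left(z,C \right)} = - 141 C - 213 = -213 - 141 C$)
$-40172 + Z{\left(40,-76 \right)} = -40172 - -10503 = -40172 + \left(-213 + 10716\right) = -40172 + 10503 = -29669$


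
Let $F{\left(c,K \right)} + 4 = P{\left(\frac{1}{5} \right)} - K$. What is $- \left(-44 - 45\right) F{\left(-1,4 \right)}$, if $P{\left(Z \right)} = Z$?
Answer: $- \frac{3471}{5} \approx -694.2$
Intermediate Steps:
$F{\left(c,K \right)} = - \frac{19}{5} - K$ ($F{\left(c,K \right)} = -4 - \left(- \frac{1}{5} + K\right) = - \frac{19}{5} - K$)
$- \left(-44 - 45\right) F{\left(-1,4 \right)} = - \left(-44 - 45\right) \left(- \frac{19}{5} - 4\right) = - \left(-89\right) \left(- \frac{19}{5} - 4\right) = - \frac{\left(-89\right) \left(-39\right)}{5} = \left(-1\right) \frac{3471}{5} = - \frac{3471}{5}$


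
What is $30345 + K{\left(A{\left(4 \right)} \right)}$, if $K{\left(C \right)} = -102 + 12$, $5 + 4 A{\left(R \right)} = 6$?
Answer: $30255$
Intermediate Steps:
$A{\left(R \right)} = \frac{1}{4}$ ($A{\left(R \right)} = - \frac{5}{4} + \frac{1}{4} \cdot 6 = - \frac{5}{4} + \frac{3}{2} = \frac{1}{4}$)
$K{\left(C \right)} = -90$
$30345 + K{\left(A{\left(4 \right)} \right)} = 30345 - 90 = 30255$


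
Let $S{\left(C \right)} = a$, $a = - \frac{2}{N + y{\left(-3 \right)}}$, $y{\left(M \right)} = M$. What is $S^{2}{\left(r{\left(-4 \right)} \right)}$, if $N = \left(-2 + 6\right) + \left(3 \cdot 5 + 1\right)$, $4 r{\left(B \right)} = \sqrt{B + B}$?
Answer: $\frac{4}{289} \approx 0.013841$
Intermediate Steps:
$r{\left(B \right)} = \frac{\sqrt{2} \sqrt{B}}{4}$ ($r{\left(B \right)} = \frac{\sqrt{B + B}}{4} = \frac{\sqrt{2 B}}{4} = \frac{\sqrt{2} \sqrt{B}}{4}$)
$N = 20$ ($N = 4 + \left(15 + 1\right) = 4 + 16 = 20$)
$a = - \frac{2}{17}$ ($a = - \frac{2}{20 - 3} = - \frac{2}{17} \approx -0.11765$)
$S{\left(C \right)} = - \frac{2}{17}$
$S^{2}{\left(r{\left(-4 \right)} \right)} = \left(- \frac{2}{17}\right)^{2} = \frac{4}{289}$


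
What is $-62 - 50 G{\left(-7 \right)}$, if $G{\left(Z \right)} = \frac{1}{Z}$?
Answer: $- \frac{384}{7} \approx -54.857$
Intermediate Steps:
$-62 - 50 G{\left(-7 \right)} = -62 - \frac{50}{-7} = -62 - - \frac{50}{7} = -62 + \frac{50}{7} = - \frac{384}{7}$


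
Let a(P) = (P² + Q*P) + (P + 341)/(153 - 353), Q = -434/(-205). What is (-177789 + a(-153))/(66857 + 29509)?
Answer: -317144947/197550300 ≈ -1.6054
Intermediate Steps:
Q = 434/205 (Q = -434*(-1/205) = 434/205 ≈ 2.1171)
a(P) = -341/200 + P² + 17319*P/8200 (a(P) = (P² + 434*P/205) + (P + 341)/(153 - 353) = (P² + 434*P/205) + (341 + P)/(-200) = (P² + 434*P/205) + (341 + P)*(-1/200) = (P² + 434*P/205) + (-341/200 - P/200) = -341/200 + P² + 17319*P/8200)
(-177789 + a(-153))/(66857 + 29509) = (-177789 + (-341/200 + (-153)² + (17319/8200)*(-153)))/(66857 + 29509) = (-177789 + (-341/200 + 23409 - 2649807/8200))/96366 = (-177789 + 47322503/2050)*(1/96366) = -317144947/2050*1/96366 = -317144947/197550300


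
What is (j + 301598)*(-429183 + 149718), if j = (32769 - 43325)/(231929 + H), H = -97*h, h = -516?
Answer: -3395295943441590/40283 ≈ -8.4286e+10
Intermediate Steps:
H = 50052 (H = -97*(-516) = 50052)
j = -1508/40283 (j = (32769 - 43325)/(231929 + 50052) = -10556/281981 = -10556*1/281981 = -1508/40283 ≈ -0.037435)
(j + 301598)*(-429183 + 149718) = (-1508/40283 + 301598)*(-429183 + 149718) = (12149270726/40283)*(-279465) = -3395295943441590/40283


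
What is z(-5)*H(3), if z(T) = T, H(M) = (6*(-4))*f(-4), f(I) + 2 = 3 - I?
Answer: 600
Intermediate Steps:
f(I) = 1 - I (f(I) = -2 + (3 - I) = 1 - I)
H(M) = -120 (H(M) = (6*(-4))*(1 - 1*(-4)) = -24*(1 + 4) = -24*5 = -120)
z(-5)*H(3) = -5*(-120) = 600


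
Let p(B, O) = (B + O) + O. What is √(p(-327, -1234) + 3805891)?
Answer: 2*√950774 ≈ 1950.2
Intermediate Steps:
p(B, O) = B + 2*O
√(p(-327, -1234) + 3805891) = √((-327 + 2*(-1234)) + 3805891) = √((-327 - 2468) + 3805891) = √(-2795 + 3805891) = √3803096 = 2*√950774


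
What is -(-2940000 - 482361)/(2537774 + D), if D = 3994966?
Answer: 1140787/2177580 ≈ 0.52388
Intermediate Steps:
-(-2940000 - 482361)/(2537774 + D) = -(-2940000 - 482361)/(2537774 + 3994966) = -(-3422361)/6532740 = -1*(-1140787/2177580) = 1140787/2177580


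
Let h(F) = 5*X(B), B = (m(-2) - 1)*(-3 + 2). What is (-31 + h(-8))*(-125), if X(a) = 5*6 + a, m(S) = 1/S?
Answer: -31625/2 ≈ -15813.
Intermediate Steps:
B = 3/2 (B = (1/(-2) - 1)*(-3 + 2) = (-½ - 1)*(-1) = -3/2*(-1) = 3/2 ≈ 1.5000)
X(a) = 30 + a
h(F) = 315/2 (h(F) = 5*(30 + 3/2) = 5*(63/2) = 315/2)
(-31 + h(-8))*(-125) = (-31 + 315/2)*(-125) = (253/2)*(-125) = -31625/2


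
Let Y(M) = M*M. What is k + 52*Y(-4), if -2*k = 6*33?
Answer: 733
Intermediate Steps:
Y(M) = M²
k = -99 (k = -3*33 = -½*198 = -99)
k + 52*Y(-4) = -99 + 52*(-4)² = -99 + 52*16 = -99 + 832 = 733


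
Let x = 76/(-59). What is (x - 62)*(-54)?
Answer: 201636/59 ≈ 3417.6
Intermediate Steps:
x = -76/59 (x = 76*(-1/59) = -76/59 ≈ -1.2881)
(x - 62)*(-54) = (-76/59 - 62)*(-54) = -3734/59*(-54) = 201636/59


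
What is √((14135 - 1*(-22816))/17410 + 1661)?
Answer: √504105871010/17410 ≈ 40.781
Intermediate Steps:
√((14135 - 1*(-22816))/17410 + 1661) = √((14135 + 22816)*(1/17410) + 1661) = √(36951*(1/17410) + 1661) = √(36951/17410 + 1661) = √(28954961/17410) = √504105871010/17410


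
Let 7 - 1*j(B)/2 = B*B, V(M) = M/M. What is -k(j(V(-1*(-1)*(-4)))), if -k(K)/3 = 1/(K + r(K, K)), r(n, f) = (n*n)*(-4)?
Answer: -1/188 ≈ -0.0053191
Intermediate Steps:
V(M) = 1
r(n, f) = -4*n² (r(n, f) = n²*(-4) = -4*n²)
j(B) = 14 - 2*B² (j(B) = 14 - 2*B*B = 14 - 2*B²)
k(K) = -3/(K - 4*K²)
-k(j(V(-1*(-1)*(-4)))) = -3/((14 - 2*1²)*(-1 + 4*(14 - 2*1²))) = -3/((14 - 2*1)*(-1 + 4*(14 - 2*1))) = -3/((14 - 2)*(-1 + 4*(14 - 2))) = -3/(12*(-1 + 4*12)) = -3/(12*(-1 + 48)) = -3/(12*47) = -1*1/188 = -1/188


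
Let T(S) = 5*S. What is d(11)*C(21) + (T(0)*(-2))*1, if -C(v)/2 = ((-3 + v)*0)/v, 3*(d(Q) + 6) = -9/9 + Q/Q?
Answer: 0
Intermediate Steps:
d(Q) = -6 (d(Q) = -6 + (-9/9 + Q/Q)/3 = -6 + (-9*⅑ + 1)/3 = -6 + (-1 + 1)/3 = -6 + (⅓)*0 = -6 + 0 = -6)
C(v) = 0 (C(v) = -2*(-3 + v)*0/v = -0/v = -2*0 = 0)
d(11)*C(21) + (T(0)*(-2))*1 = -6*0 + ((5*0)*(-2))*1 = 0 + (0*(-2))*1 = 0 + 0*1 = 0 + 0 = 0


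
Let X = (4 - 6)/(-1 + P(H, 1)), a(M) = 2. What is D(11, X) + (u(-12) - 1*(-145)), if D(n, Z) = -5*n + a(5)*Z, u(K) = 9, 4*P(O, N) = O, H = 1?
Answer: 313/3 ≈ 104.33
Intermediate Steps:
P(O, N) = O/4
X = 8/3 (X = (4 - 6)/(-1 + (¼)*1) = -2/(-1 + ¼) = -2/(-¾) = -2*(-4/3) = 8/3 ≈ 2.6667)
D(n, Z) = -5*n + 2*Z
D(11, X) + (u(-12) - 1*(-145)) = (-5*11 + 2*(8/3)) + (9 - 1*(-145)) = (-55 + 16/3) + (9 + 145) = -149/3 + 154 = 313/3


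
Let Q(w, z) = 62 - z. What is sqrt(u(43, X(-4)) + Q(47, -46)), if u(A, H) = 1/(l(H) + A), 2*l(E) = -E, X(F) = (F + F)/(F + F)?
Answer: sqrt(780470)/85 ≈ 10.393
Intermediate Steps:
X(F) = 1 (X(F) = (2*F)/((2*F)) = (2*F)*(1/(2*F)) = 1)
l(E) = -E/2 (l(E) = (-E)/2 = -E/2)
u(A, H) = 1/(A - H/2) (u(A, H) = 1/(-H/2 + A) = 1/(A - H/2))
sqrt(u(43, X(-4)) + Q(47, -46)) = sqrt(2/(-1*1 + 2*43) + (62 - 1*(-46))) = sqrt(2/(-1 + 86) + (62 + 46)) = sqrt(2/85 + 108) = sqrt(9182/85) = sqrt(780470)/85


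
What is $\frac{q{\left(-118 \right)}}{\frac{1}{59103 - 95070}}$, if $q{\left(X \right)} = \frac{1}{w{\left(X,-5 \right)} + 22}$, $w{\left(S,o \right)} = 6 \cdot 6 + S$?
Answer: $\frac{11989}{20} \approx 599.45$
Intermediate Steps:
$w{\left(S,o \right)} = 36 + S$
$q{\left(X \right)} = \frac{1}{58 + X}$ ($q{\left(X \right)} = \frac{1}{\left(36 + X\right) + 22} = \frac{1}{58 + X}$)
$\frac{q{\left(-118 \right)}}{\frac{1}{59103 - 95070}} = \frac{1}{\left(58 - 118\right) \frac{1}{59103 - 95070}} = \frac{1}{\left(-60\right) \frac{1}{-35967}} = - \frac{1}{60 \left(- \frac{1}{35967}\right)} = \left(- \frac{1}{60}\right) \left(-35967\right) = \frac{11989}{20}$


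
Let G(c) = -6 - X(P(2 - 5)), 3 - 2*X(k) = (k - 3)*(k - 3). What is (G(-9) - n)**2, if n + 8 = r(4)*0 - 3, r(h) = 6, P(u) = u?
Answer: 1849/4 ≈ 462.25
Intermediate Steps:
X(k) = 3/2 - (-3 + k)**2/2 (X(k) = 3/2 - (k - 3)*(k - 3)/2 = 3/2 - (-3 + k)*(-3 + k)/2 = 3/2 - (-3 + k)**2/2)
G(c) = 21/2 (G(c) = -6 - (3/2 - (-3 + (2 - 5))**2/2) = -6 - (3/2 - (-3 - 3)**2/2) = -6 - (3/2 - 1/2*(-6)**2) = -6 - (3/2 - 1/2*36) = -6 - (3/2 - 18) = -6 - 1*(-33/2) = -6 + 33/2 = 21/2)
n = -11 (n = -8 + (6*0 - 3) = -8 + (0 - 3) = -8 - 3 = -11)
(G(-9) - n)**2 = (21/2 - 1*(-11))**2 = (21/2 + 11)**2 = (43/2)**2 = 1849/4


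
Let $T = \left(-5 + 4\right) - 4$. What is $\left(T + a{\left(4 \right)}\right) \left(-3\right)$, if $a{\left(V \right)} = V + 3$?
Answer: $-6$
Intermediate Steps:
$a{\left(V \right)} = 3 + V$
$T = -5$ ($T = -1 - 4 = -5$)
$\left(T + a{\left(4 \right)}\right) \left(-3\right) = \left(-5 + \left(3 + 4\right)\right) \left(-3\right) = \left(-5 + 7\right) \left(-3\right) = 2 \left(-3\right) = -6$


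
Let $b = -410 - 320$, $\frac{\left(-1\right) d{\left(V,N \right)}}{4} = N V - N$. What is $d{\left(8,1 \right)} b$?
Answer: $20440$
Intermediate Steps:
$d{\left(V,N \right)} = 4 N - 4 N V$ ($d{\left(V,N \right)} = - 4 \left(N V - N\right) = - 4 \left(- N + N V\right) = 4 N - 4 N V$)
$b = -730$ ($b = -410 - 320 = -730$)
$d{\left(8,1 \right)} b = 4 \cdot 1 \left(1 - 8\right) \left(-730\right) = 4 \cdot 1 \left(-7\right) \left(-730\right) = \left(-28\right) \left(-730\right) = 20440$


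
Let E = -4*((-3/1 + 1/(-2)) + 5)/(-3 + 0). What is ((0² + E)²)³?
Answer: 64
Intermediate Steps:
E = 2 (E = -4*((-3*1 + 1*(-½)) + 5)/(-3) = -4*((-3 - ½) + 5)*(-1)/3 = -4*(-7/2 + 5)*(-1)/3 = -6*(-1)/3 = -4*(-½) = 2)
((0² + E)²)³ = ((0² + 2)²)³ = ((0 + 2)²)³ = (2²)³ = 4³ = 64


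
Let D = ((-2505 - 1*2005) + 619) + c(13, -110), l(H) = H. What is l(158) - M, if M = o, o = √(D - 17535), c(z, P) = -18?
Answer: 158 - 2*I*√5361 ≈ 158.0 - 146.44*I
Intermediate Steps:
D = -3909 (D = ((-2505 - 1*2005) + 619) - 18 = ((-2505 - 2005) + 619) - 18 = (-4510 + 619) - 18 = -3891 - 18 = -3909)
o = 2*I*√5361 (o = √(-3909 - 17535) = √(-21444) = 2*I*√5361 ≈ 146.44*I)
M = 2*I*√5361 ≈ 146.44*I
l(158) - M = 158 - 2*I*√5361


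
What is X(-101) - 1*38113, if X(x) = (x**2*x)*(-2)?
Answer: 2022489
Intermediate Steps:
X(x) = -2*x**3 (X(x) = x**3*(-2) = -2*x**3)
X(-101) - 1*38113 = -2*(-101)**3 - 1*38113 = -2*(-1030301) - 38113 = 2060602 - 38113 = 2022489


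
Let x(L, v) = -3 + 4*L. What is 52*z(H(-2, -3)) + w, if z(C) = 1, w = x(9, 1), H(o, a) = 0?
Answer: 85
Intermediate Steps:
w = 33 (w = -3 + 4*9 = -3 + 36 = 33)
52*z(H(-2, -3)) + w = 52*1 + 33 = 52 + 33 = 85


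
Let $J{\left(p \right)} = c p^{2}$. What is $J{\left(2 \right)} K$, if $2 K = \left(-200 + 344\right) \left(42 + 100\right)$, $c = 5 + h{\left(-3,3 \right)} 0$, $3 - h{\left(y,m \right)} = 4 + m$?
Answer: $204480$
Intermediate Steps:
$h{\left(y,m \right)} = -1 - m$ ($h{\left(y,m \right)} = 3 - \left(4 + m\right) = -1 - m$)
$c = 5$ ($c = 5 + \left(-1 - 3\right) 0 = 5 - 0 = 5 + 0 = 5$)
$K = 10224$ ($K = \frac{\left(-200 + 344\right) \left(42 + 100\right)}{2} = \frac{144 \cdot 142}{2} = \frac{1}{2} \cdot 20448 = 10224$)
$J{\left(p \right)} = 5 p^{2}$
$J{\left(2 \right)} K = 5 \cdot 2^{2} \cdot 10224 = 5 \cdot 4 \cdot 10224 = 20 \cdot 10224 = 204480$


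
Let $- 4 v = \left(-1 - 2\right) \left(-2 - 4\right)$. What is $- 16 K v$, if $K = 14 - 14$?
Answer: $0$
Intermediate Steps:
$K = 0$
$v = - \frac{9}{2}$ ($v = - \frac{\left(-1 - 2\right) \left(-2 - 4\right)}{4} = - \frac{\left(-3\right) \left(-6\right)}{4} = \left(- \frac{1}{4}\right) 18 = - \frac{9}{2} \approx -4.5$)
$- 16 K v = \left(-16\right) 0 \left(- \frac{9}{2}\right) = 0 \left(- \frac{9}{2}\right) = 0$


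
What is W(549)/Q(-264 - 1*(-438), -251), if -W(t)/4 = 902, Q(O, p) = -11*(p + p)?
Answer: -164/251 ≈ -0.65339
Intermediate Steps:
Q(O, p) = -22*p
W(t) = -3608 (W(t) = -4*902 = -3608)
W(549)/Q(-264 - 1*(-438), -251) = -3608/((-22*(-251))) = -3608/5522 = -3608*1/5522 = -164/251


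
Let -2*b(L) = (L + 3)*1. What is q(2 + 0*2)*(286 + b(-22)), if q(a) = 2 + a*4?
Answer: 2955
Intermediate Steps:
b(L) = -3/2 - L/2 (b(L) = -(L + 3)/2 = -(3 + L)/2 = -3/2 - L/2)
q(a) = 2 + 4*a
q(2 + 0*2)*(286 + b(-22)) = (2 + 4*(2 + 0*2))*(286 + (-3/2 - 1/2*(-22))) = (2 + 4*(2 + 0))*(286 + (-3/2 + 11)) = (2 + 4*2)*(286 + 19/2) = (2 + 8)*(591/2) = 10*(591/2) = 2955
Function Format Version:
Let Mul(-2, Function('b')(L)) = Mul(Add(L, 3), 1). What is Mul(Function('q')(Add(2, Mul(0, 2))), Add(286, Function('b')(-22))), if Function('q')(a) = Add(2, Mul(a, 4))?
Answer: 2955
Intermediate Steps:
Function('b')(L) = Add(Rational(-3, 2), Mul(Rational(-1, 2), L)) (Function('b')(L) = Mul(Rational(-1, 2), Mul(Add(L, 3), 1)) = Mul(Rational(-1, 2), Mul(Add(3, L), 1)) = Mul(Rational(-1, 2), Add(3, L)) = Add(Rational(-3, 2), Mul(Rational(-1, 2), L)))
Function('q')(a) = Add(2, Mul(4, a))
Mul(Function('q')(Add(2, Mul(0, 2))), Add(286, Function('b')(-22))) = Mul(Add(2, Mul(4, Add(2, Mul(0, 2)))), Add(286, Add(Rational(-3, 2), Mul(Rational(-1, 2), -22)))) = Mul(Add(2, Mul(4, Add(2, 0))), Add(286, Add(Rational(-3, 2), 11))) = Mul(Add(2, Mul(4, 2)), Add(286, Rational(19, 2))) = Mul(Add(2, 8), Rational(591, 2)) = Mul(10, Rational(591, 2)) = 2955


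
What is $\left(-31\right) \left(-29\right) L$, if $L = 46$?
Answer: $41354$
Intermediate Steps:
$\left(-31\right) \left(-29\right) L = \left(-31\right) \left(-29\right) 46 = 899 \cdot 46 = 41354$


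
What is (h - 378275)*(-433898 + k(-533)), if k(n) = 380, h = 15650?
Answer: 157204464750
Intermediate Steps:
(h - 378275)*(-433898 + k(-533)) = (15650 - 378275)*(-433898 + 380) = -362625*(-433518) = 157204464750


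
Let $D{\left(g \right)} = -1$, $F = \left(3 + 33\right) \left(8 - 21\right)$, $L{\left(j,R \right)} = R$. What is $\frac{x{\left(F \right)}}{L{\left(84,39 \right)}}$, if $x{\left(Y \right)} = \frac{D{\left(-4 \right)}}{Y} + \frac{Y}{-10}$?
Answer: $\frac{109517}{91260} \approx 1.2001$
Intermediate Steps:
$F = -468$ ($F = 36 \left(-13\right) = -468$)
$x{\left(Y \right)} = - \frac{1}{Y} - \frac{Y}{10}$ ($x{\left(Y \right)} = - \frac{1}{Y} + \frac{Y}{-10} = - \frac{1}{Y} + Y \left(- \frac{1}{10}\right) = - \frac{1}{Y} - \frac{Y}{10}$)
$\frac{x{\left(F \right)}}{L{\left(84,39 \right)}} = \frac{- \frac{1}{-468} - - \frac{234}{5}}{39} = \left(\left(-1\right) \left(- \frac{1}{468}\right) + \frac{234}{5}\right) \frac{1}{39} = \left(\frac{1}{468} + \frac{234}{5}\right) \frac{1}{39} = \frac{109517}{2340} \cdot \frac{1}{39} = \frac{109517}{91260}$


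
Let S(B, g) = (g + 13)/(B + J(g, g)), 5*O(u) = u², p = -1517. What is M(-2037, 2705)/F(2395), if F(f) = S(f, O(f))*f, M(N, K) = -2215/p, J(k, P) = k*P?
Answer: 608583649570/870164853 ≈ 699.39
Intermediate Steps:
J(k, P) = P*k
M(N, K) = 2215/1517 (M(N, K) = -2215/(-1517) = -2215*(-1/1517) = 2215/1517)
O(u) = u²/5
S(B, g) = (13 + g)/(B + g²) (S(B, g) = (g + 13)/(B + g*g) = (13 + g)/(B + g²))
F(f) = f*(13 + f²/5)/(f + f⁴/25) (F(f) = ((13 + f²/5)/(f + (f²/5)²))*f = ((13 + f²/5)/(f + f⁴/25))*f = f*(13 + f²/5)/(f + f⁴/25))
M(-2037, 2705)/F(2395) = 2215/(1517*((5*(65 + 2395²)/(25 + 2395³)))) = 2215/(1517*((5*(65 + 5736025)/(25 + 13737779875)))) = 2215/(1517*((5*5736090/13737779900))) = 2215/(1517*((5*(1/13737779900)*5736090))) = 2215/(1517*(573609/274755598)) = (2215/1517)*(274755598/573609) = 608583649570/870164853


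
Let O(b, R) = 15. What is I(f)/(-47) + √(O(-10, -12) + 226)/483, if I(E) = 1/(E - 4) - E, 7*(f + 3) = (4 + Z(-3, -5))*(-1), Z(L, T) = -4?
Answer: -20/329 + √241/483 ≈ -0.028649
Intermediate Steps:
f = -3 (f = -3 + ((4 - 4)*(-1))/7 = -3 + (0*(-1))/7 = -3 + (⅐)*0 = -3 + 0 = -3)
I(E) = 1/(-4 + E) - E
I(f)/(-47) + √(O(-10, -12) + 226)/483 = ((1 - 1*(-3)² + 4*(-3))/(-4 - 3))/(-47) + √(15 + 226)/483 = ((1 - 1*9 - 12)/(-7))*(-1/47) + √241*(1/483) = -(1 - 9 - 12)/7*(-1/47) + √241/483 = -⅐*(-20)*(-1/47) + √241/483 = (20/7)*(-1/47) + √241/483 = -20/329 + √241/483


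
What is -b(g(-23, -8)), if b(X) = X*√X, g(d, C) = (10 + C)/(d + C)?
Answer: 2*I*√62/961 ≈ 0.016387*I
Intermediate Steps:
g(d, C) = (10 + C)/(C + d)
b(X) = X^(3/2)
-b(g(-23, -8)) = -((10 - 8)/(-8 - 23))^(3/2) = -(2/(-31))^(3/2) = -(-1/31*2)^(3/2) = -(-2/31)^(3/2) = -(-2)*I*√62/961 = 2*I*√62/961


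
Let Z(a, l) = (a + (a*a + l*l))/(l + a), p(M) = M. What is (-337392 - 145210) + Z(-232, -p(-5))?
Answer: -109604271/227 ≈ -4.8284e+5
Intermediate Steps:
Z(a, l) = (a + a² + l²)/(a + l) (Z(a, l) = (a + (a² + l²))/(a + l) = (a + a² + l²)/(a + l))
(-337392 - 145210) + Z(-232, -p(-5)) = (-337392 - 145210) + (-232 + (-232)² + (-1*(-5))²)/(-232 - 1*(-5)) = -482602 + (-232 + 53824 + 5²)/(-232 + 5) = -482602 + (-232 + 53824 + 25)/(-227) = -482602 - 1/227*53617 = -482602 - 53617/227 = -109604271/227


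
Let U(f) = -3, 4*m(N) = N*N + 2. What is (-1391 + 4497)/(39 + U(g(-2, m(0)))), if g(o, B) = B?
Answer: 1553/18 ≈ 86.278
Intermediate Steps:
m(N) = ½ + N²/4 (m(N) = (N*N + 2)/4 = (N² + 2)/4 = (2 + N²)/4 = ½ + N²/4)
(-1391 + 4497)/(39 + U(g(-2, m(0)))) = (-1391 + 4497)/(39 - 3) = 3106/36 = 3106*(1/36) = 1553/18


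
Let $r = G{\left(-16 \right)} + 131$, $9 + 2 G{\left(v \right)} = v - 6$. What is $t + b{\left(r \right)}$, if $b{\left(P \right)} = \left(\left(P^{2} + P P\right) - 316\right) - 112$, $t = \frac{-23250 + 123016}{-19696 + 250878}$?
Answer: $\frac{6069205221}{231182} \approx 26253.0$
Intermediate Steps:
$G{\left(v \right)} = - \frac{15}{2} + \frac{v}{2}$ ($G{\left(v \right)} = - \frac{9}{2} + \frac{v - 6}{2} = - \frac{9}{2} + \frac{-6 + v}{2} = - \frac{9}{2} + \left(-3 + \frac{v}{2}\right) = - \frac{15}{2} + \frac{v}{2}$)
$t = \frac{49883}{115591}$ ($t = \frac{99766}{231182} = 99766 \cdot \frac{1}{231182} = \frac{49883}{115591} \approx 0.43155$)
$r = \frac{231}{2}$ ($r = \left(- \frac{15}{2} + \frac{1}{2} \left(-16\right)\right) + 131 = \left(- \frac{15}{2} - 8\right) + 131 = - \frac{31}{2} + 131 = \frac{231}{2} \approx 115.5$)
$b{\left(P \right)} = -428 + 2 P^{2}$ ($b{\left(P \right)} = \left(\left(P^{2} + P^{2}\right) - 316\right) - 112 = \left(2 P^{2} - 316\right) - 112 = \left(-316 + 2 P^{2}\right) - 112 = -428 + 2 P^{2}$)
$t + b{\left(r \right)} = \frac{49883}{115591} - \left(428 - 2 \left(\frac{231}{2}\right)^{2}\right) = \frac{49883}{115591} + \left(-428 + 2 \cdot \frac{53361}{4}\right) = \frac{49883}{115591} + \left(-428 + \frac{53361}{2}\right) = \frac{49883}{115591} + \frac{52505}{2} = \frac{6069205221}{231182}$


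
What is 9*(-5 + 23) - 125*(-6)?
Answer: 912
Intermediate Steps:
9*(-5 + 23) - 125*(-6) = 9*18 - 1*(-750) = 162 + 750 = 912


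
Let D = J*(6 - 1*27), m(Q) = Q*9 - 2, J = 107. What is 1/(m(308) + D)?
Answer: 1/523 ≈ 0.0019120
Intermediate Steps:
m(Q) = -2 + 9*Q (m(Q) = 9*Q - 2 = -2 + 9*Q)
D = -2247 (D = 107*(6 - 1*27) = 107*(6 - 27) = 107*(-21) = -2247)
1/(m(308) + D) = 1/((-2 + 9*308) - 2247) = 1/((-2 + 2772) - 2247) = 1/(2770 - 2247) = 1/523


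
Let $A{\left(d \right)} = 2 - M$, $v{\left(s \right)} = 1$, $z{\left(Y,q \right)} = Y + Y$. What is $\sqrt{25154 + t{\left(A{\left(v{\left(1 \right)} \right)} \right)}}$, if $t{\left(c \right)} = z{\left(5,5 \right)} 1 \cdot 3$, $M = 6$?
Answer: $4 \sqrt{1574} \approx 158.69$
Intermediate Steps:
$z{\left(Y,q \right)} = 2 Y$
$A{\left(d \right)} = -4$ ($A{\left(d \right)} = 2 - 6 = -4$)
$t{\left(c \right)} = 30$ ($t{\left(c \right)} = 2 \cdot 5 \cdot 1 \cdot 3 = 10 \cdot 1 \cdot 3 = 10 \cdot 3 = 30$)
$\sqrt{25154 + t{\left(A{\left(v{\left(1 \right)} \right)} \right)}} = \sqrt{25154 + 30} = \sqrt{25184} = 4 \sqrt{1574}$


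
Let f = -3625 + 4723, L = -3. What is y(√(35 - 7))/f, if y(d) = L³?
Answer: -3/122 ≈ -0.024590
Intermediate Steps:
f = 1098
y(d) = -27 (y(d) = (-3)³ = -27)
y(√(35 - 7))/f = -27/1098 = -27*1/1098 = -3/122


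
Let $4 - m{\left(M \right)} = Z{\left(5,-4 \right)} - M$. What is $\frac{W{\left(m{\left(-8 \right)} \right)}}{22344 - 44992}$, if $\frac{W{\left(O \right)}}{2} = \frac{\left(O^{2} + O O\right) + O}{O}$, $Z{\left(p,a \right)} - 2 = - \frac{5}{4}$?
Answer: $\frac{17}{22648} \approx 0.00075062$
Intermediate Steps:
$Z{\left(p,a \right)} = \frac{3}{4}$ ($Z{\left(p,a \right)} = 2 - \frac{5}{4} = \frac{3}{4}$)
$m{\left(M \right)} = \frac{13}{4} + M$ ($m{\left(M \right)} = 4 - \left(\frac{3}{4} - M\right) = 4 + \left(- \frac{3}{4} + M\right) = \frac{13}{4} + M$)
$W{\left(O \right)} = \frac{2 \left(O + 2 O^{2}\right)}{O}$ ($W{\left(O \right)} = 2 \frac{\left(O^{2} + O O\right) + O}{O} = 2 \frac{\left(O^{2} + O^{2}\right) + O}{O} = 2 \frac{2 O^{2} + O}{O} = 2 \frac{O + 2 O^{2}}{O} = \frac{2 \left(O + 2 O^{2}\right)}{O}$)
$\frac{W{\left(m{\left(-8 \right)} \right)}}{22344 - 44992} = \frac{2 + 4 \left(\frac{13}{4} - 8\right)}{22344 - 44992} = \frac{2 + 4 \left(- \frac{19}{4}\right)}{22344 - 44992} = \frac{2 - 19}{-22648} = \left(-17\right) \left(- \frac{1}{22648}\right) = \frac{17}{22648}$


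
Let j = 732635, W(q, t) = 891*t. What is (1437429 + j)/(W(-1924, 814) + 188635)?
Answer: 2170064/913909 ≈ 2.3745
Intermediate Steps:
(1437429 + j)/(W(-1924, 814) + 188635) = (1437429 + 732635)/(891*814 + 188635) = 2170064/(725274 + 188635) = 2170064/913909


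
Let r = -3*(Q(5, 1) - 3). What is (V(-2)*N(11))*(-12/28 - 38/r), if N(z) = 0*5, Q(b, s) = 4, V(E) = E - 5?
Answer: 0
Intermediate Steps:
V(E) = -5 + E
N(z) = 0
r = -3 (r = -3*(4 - 3) = -3*1 = -3)
(V(-2)*N(11))*(-12/28 - 38/r) = ((-5 - 2)*0)*(-12/28 - 38/(-3)) = (-7*0)*(-12*1/28 - 38*(-1/3)) = 0*(-3/7 + 38/3) = 0*(257/21) = 0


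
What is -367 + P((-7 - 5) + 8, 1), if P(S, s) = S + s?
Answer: -370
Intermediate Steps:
-367 + P((-7 - 5) + 8, 1) = -367 + (((-7 - 5) + 8) + 1) = -367 + ((-12 + 8) + 1) = -367 + (-4 + 1) = -367 - 3 = -370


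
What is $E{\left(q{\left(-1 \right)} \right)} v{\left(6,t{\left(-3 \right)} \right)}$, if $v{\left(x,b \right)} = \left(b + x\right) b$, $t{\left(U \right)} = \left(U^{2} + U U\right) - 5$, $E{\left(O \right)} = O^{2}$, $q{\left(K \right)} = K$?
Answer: $247$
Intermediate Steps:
$t{\left(U \right)} = -5 + 2 U^{2}$ ($t{\left(U \right)} = \left(U^{2} + U^{2}\right) - 5 = 2 U^{2} - 5 = -5 + 2 U^{2}$)
$v{\left(x,b \right)} = b \left(b + x\right)$
$E{\left(q{\left(-1 \right)} \right)} v{\left(6,t{\left(-3 \right)} \right)} = \left(-1\right)^{2} \left(-5 + 2 \left(-3\right)^{2}\right) \left(\left(-5 + 2 \left(-3\right)^{2}\right) + 6\right) = 1 \left(-5 + 2 \cdot 9\right) \left(\left(-5 + 2 \cdot 9\right) + 6\right) = 1 \left(-5 + 18\right) \left(\left(-5 + 18\right) + 6\right) = 1 \cdot 13 \left(13 + 6\right) = 1 \cdot 13 \cdot 19 = 1 \cdot 247 = 247$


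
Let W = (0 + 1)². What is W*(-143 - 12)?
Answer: -155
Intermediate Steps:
W = 1 (W = 1² = 1)
W*(-143 - 12) = 1*(-143 - 12) = 1*(-155) = -155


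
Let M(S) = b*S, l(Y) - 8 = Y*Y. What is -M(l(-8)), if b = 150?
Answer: -10800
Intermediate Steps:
l(Y) = 8 + Y² (l(Y) = 8 + Y*Y = 8 + Y²)
M(S) = 150*S
-M(l(-8)) = -150*(8 + (-8)²) = -150*(8 + 64) = -150*72 = -1*10800 = -10800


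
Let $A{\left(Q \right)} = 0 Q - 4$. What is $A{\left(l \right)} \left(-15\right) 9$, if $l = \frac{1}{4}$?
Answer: $540$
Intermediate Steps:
$l = \frac{1}{4} \approx 0.25$
$A{\left(Q \right)} = -4$ ($A{\left(Q \right)} = 0 - 4 = -4$)
$A{\left(l \right)} \left(-15\right) 9 = \left(-4\right) \left(-15\right) 9 = 60 \cdot 9 = 540$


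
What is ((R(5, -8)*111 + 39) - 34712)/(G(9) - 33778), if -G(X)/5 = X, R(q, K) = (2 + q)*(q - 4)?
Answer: 33896/33823 ≈ 1.0022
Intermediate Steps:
R(q, K) = (-4 + q)*(2 + q) (R(q, K) = (2 + q)*(-4 + q) = (-4 + q)*(2 + q))
G(X) = -5*X
((R(5, -8)*111 + 39) - 34712)/(G(9) - 33778) = (((-8 + 5**2 - 2*5)*111 + 39) - 34712)/(-5*9 - 33778) = (((-8 + 25 - 10)*111 + 39) - 34712)/(-45 - 33778) = ((7*111 + 39) - 34712)/(-33823) = ((777 + 39) - 34712)*(-1/33823) = (816 - 34712)*(-1/33823) = -33896*(-1/33823) = 33896/33823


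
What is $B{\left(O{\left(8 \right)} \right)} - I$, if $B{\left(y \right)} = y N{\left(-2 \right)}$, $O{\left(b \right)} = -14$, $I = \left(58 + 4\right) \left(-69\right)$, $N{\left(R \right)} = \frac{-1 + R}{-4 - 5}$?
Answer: $\frac{12820}{3} \approx 4273.3$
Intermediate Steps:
$N{\left(R \right)} = \frac{1}{9} - \frac{R}{9}$ ($N{\left(R \right)} = \frac{-1 + R}{-9} = \left(-1 + R\right) \left(- \frac{1}{9}\right) = \frac{1}{9} - \frac{R}{9}$)
$I = -4278$ ($I = 62 \left(-69\right) = -4278$)
$B{\left(y \right)} = \frac{y}{3}$ ($B{\left(y \right)} = y \left(\frac{1}{9} - - \frac{2}{9}\right) = y \left(\frac{1}{9} + \frac{2}{9}\right) = y \frac{1}{3} = \frac{y}{3}$)
$B{\left(O{\left(8 \right)} \right)} - I = \frac{1}{3} \left(-14\right) - -4278 = - \frac{14}{3} + 4278 = \frac{12820}{3}$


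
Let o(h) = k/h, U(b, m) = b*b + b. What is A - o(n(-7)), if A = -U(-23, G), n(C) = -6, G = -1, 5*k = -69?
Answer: -5083/10 ≈ -508.30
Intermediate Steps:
k = -69/5 (k = (⅕)*(-69) = -69/5 ≈ -13.800)
U(b, m) = b + b² (U(b, m) = b² + b = b + b²)
o(h) = -69/(5*h)
A = -506 (A = -(-23)*(1 - 23) = -(-23)*(-22) = -1*506 = -506)
A - o(n(-7)) = -506 - (-69)/(5*(-6)) = -506 - (-69)*(-1)/(5*6) = -506 - 1*23/10 = -506 - 23/10 = -5083/10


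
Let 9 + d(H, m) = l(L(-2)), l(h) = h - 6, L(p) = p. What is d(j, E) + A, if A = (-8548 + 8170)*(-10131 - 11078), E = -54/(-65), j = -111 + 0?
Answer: 8016985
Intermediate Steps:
j = -111
l(h) = -6 + h
E = 54/65 (E = -54*(-1/65) = 54/65 ≈ 0.83077)
d(H, m) = -17 (d(H, m) = -9 + (-6 - 2) = -9 - 8 = -17)
A = 8017002 (A = -378*(-21209) = 8017002)
d(j, E) + A = -17 + 8017002 = 8016985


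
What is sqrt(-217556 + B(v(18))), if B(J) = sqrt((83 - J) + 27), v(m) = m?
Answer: sqrt(-217556 + 2*sqrt(23)) ≈ 466.42*I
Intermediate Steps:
B(J) = sqrt(110 - J)
sqrt(-217556 + B(v(18))) = sqrt(-217556 + sqrt(110 - 1*18)) = sqrt(-217556 + sqrt(110 - 18)) = sqrt(-217556 + sqrt(92)) = sqrt(-217556 + 2*sqrt(23))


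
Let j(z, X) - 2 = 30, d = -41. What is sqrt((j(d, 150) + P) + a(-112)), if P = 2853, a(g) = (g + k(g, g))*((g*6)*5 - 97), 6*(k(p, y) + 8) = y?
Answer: 71*sqrt(861)/3 ≈ 694.45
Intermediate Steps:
k(p, y) = -8 + y/6
j(z, X) = 32 (j(z, X) = 2 + 30 = 32)
a(g) = (-97 + 30*g)*(-8 + 7*g/6) (a(g) = (g + (-8 + g/6))*((g*6)*5 - 97) = (-8 + 7*g/6)*((6*g)*5 - 97) = (-8 + 7*g/6)*(30*g - 97) = (-8 + 7*g/6)*(-97 + 30*g) = (-97 + 30*g)*(-8 + 7*g/6))
sqrt((j(d, 150) + P) + a(-112)) = sqrt((32 + 2853) + (776 + 35*(-112)**2 - 2119/6*(-112))) = sqrt(2885 + (776 + 35*12544 + 118664/3)) = sqrt(2885 + (776 + 439040 + 118664/3)) = sqrt(2885 + 1438112/3) = sqrt(1446767/3) = 71*sqrt(861)/3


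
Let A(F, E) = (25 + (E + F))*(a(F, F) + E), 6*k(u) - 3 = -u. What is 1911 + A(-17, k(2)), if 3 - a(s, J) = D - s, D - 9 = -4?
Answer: 63259/36 ≈ 1757.2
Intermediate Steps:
D = 5 (D = 9 - 4 = 5)
k(u) = ½ - u/6 (k(u) = ½ + (-u)/6 = ½ - u/6)
a(s, J) = -2 + s (a(s, J) = 3 - (5 - s) = 3 + (-5 + s) = -2 + s)
A(F, E) = (-2 + E + F)*(25 + E + F) (A(F, E) = (25 + (E + F))*((-2 + F) + E) = (25 + E + F)*(-2 + E + F) = (-2 + E + F)*(25 + E + F))
1911 + A(-17, k(2)) = 1911 + (-50 + (½ - ⅙*2)² + (-17)² + 23*(½ - ⅙*2) + 23*(-17) + 2*(½ - ⅙*2)*(-17)) = 1911 + (-50 + (½ - ⅓)² + 289 + 23*(½ - ⅓) - 391 + 2*(½ - ⅓)*(-17)) = 1911 + (-50 + (⅙)² + 289 + 23*(⅙) - 391 + 2*(⅙)*(-17)) = 1911 + (-50 + 1/36 + 289 + 23/6 - 391 - 17/3) = 1911 - 5537/36 = 63259/36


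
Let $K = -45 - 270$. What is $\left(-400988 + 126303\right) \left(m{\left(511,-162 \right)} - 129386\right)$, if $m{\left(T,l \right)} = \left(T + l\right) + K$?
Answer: $35531054120$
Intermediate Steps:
$K = -315$
$m{\left(T,l \right)} = -315 + T + l$ ($m{\left(T,l \right)} = \left(T + l\right) - 315 = -315 + T + l$)
$\left(-400988 + 126303\right) \left(m{\left(511,-162 \right)} - 129386\right) = \left(-400988 + 126303\right) \left(\left(-315 + 511 - 162\right) - 129386\right) = - 274685 \left(34 - 129386\right) = \left(-274685\right) \left(-129352\right) = 35531054120$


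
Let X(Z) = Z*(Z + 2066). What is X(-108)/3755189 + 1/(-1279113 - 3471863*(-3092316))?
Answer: -3106727395046613835/55169430919172058624 ≈ -0.056313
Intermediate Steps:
X(Z) = Z*(2066 + Z)
X(-108)/3755189 + 1/(-1279113 - 3471863*(-3092316)) = -108*(2066 - 108)/3755189 + 1/(-1279113 - 3471863*(-3092316)) = -108*1958*(1/3755189) - 1/3092316/(-4750976) = -211464*1/3755189 - 1/4750976*(-1/3092316) = -211464/3755189 + 1/14691519100416 = -3106727395046613835/55169430919172058624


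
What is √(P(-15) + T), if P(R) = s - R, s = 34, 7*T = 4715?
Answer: 3*√3934/7 ≈ 26.881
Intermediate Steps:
T = 4715/7 (T = (⅐)*4715 = 4715/7 ≈ 673.57)
P(R) = 34 - R
√(P(-15) + T) = √((34 - 1*(-15)) + 4715/7) = √((34 + 15) + 4715/7) = √(49 + 4715/7) = √(5058/7) = 3*√3934/7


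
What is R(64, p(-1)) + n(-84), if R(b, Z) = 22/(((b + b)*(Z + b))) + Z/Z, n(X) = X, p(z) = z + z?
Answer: -329333/3968 ≈ -82.997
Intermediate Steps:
p(z) = 2*z
R(b, Z) = 1 + 11/(b*(Z + b)) (R(b, Z) = 22/(((2*b)*(Z + b))) + 1 = 22/((2*b*(Z + b))) + 1 = 22*(1/(2*b*(Z + b))) + 1 = 11/(b*(Z + b)) + 1 = 1 + 11/(b*(Z + b)))
R(64, p(-1)) + n(-84) = (11 + 64**2 + (2*(-1))*64)/(64*(2*(-1) + 64)) - 84 = (11 + 4096 - 2*64)/(64*(-2 + 64)) - 84 = (1/64)*(11 + 4096 - 128)/62 - 84 = (1/64)*(1/62)*3979 - 84 = 3979/3968 - 84 = -329333/3968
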